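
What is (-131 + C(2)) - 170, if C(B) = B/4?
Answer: -601/2 ≈ -300.50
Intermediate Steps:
C(B) = B/4 (C(B) = B*(¼) = B/4)
(-131 + C(2)) - 170 = (-131 + (¼)*2) - 170 = (-131 + ½) - 170 = -261/2 - 170 = -601/2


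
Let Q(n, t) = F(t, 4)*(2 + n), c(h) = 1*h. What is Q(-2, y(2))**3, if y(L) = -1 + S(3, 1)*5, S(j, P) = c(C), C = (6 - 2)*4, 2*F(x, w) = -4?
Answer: 0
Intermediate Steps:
F(x, w) = -2 (F(x, w) = (1/2)*(-4) = -2)
C = 16 (C = 4*4 = 16)
c(h) = h
S(j, P) = 16
y(L) = 79 (y(L) = -1 + 16*5 = -1 + 80 = 79)
Q(n, t) = -4 - 2*n (Q(n, t) = -2*(2 + n) = -4 - 2*n)
Q(-2, y(2))**3 = (-4 - 2*(-2))**3 = (-4 + 4)**3 = 0**3 = 0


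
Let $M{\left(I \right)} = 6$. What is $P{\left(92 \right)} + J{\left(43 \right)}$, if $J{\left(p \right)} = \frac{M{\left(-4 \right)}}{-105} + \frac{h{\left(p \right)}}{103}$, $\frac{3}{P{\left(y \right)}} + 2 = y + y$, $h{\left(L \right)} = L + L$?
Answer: $\frac{74449}{93730} \approx 0.79429$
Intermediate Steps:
$h{\left(L \right)} = 2 L$
$P{\left(y \right)} = \frac{3}{-2 + 2 y}$ ($P{\left(y \right)} = \frac{3}{-2 + \left(y + y\right)} = \frac{3}{-2 + 2 y}$)
$J{\left(p \right)} = - \frac{2}{35} + \frac{2 p}{103}$ ($J{\left(p \right)} = \frac{6}{-105} + \frac{2 p}{103} = 6 \left(- \frac{1}{105}\right) + 2 p \frac{1}{103} = - \frac{2}{35} + \frac{2 p}{103}$)
$P{\left(92 \right)} + J{\left(43 \right)} = \frac{3}{2 \left(-1 + 92\right)} + \left(- \frac{2}{35} + \frac{2}{103} \cdot 43\right) = \frac{3}{2 \cdot 91} + \left(- \frac{2}{35} + \frac{86}{103}\right) = \frac{3}{2} \cdot \frac{1}{91} + \frac{2804}{3605} = \frac{3}{182} + \frac{2804}{3605} = \frac{74449}{93730}$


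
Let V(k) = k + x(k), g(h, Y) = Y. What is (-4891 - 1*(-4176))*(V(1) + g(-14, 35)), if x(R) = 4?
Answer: -28600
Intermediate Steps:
V(k) = 4 + k (V(k) = k + 4 = 4 + k)
(-4891 - 1*(-4176))*(V(1) + g(-14, 35)) = (-4891 - 1*(-4176))*((4 + 1) + 35) = (-4891 + 4176)*(5 + 35) = -715*40 = -28600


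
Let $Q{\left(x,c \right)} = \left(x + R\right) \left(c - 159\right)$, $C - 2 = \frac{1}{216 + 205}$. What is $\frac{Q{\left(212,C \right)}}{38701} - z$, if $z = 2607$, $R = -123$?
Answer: $- \frac{42482048991}{16293121} \approx -2607.4$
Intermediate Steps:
$C = \frac{843}{421}$ ($C = 2 + \frac{1}{216 + 205} = 2 + \frac{1}{421} = \frac{843}{421} \approx 2.0024$)
$Q{\left(x,c \right)} = \left(-159 + c\right) \left(-123 + x\right)$ ($Q{\left(x,c \right)} = \left(x - 123\right) \left(c - 159\right) = \left(-123 + x\right) \left(-159 + c\right) = \left(-159 + c\right) \left(-123 + x\right)$)
$\frac{Q{\left(212,C \right)}}{38701} - z = \frac{19557 - 33708 - \frac{103689}{421} + \frac{843}{421} \cdot 212}{38701} - 2607 = \left(19557 - 33708 - \frac{103689}{421} + \frac{178716}{421}\right) \frac{1}{38701} - 2607 = \left(- \frac{5882544}{421}\right) \frac{1}{38701} - 2607 = - \frac{5882544}{16293121} - 2607 = - \frac{42482048991}{16293121}$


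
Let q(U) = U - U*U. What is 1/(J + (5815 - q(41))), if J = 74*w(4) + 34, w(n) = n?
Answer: 1/7785 ≈ 0.00012845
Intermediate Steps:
J = 330 (J = 74*4 + 34 = 296 + 34 = 330)
q(U) = U - U²
1/(J + (5815 - q(41))) = 1/(330 + (5815 - 41*(1 - 1*41))) = 1/(330 + (5815 - 41*(1 - 41))) = 1/(330 + (5815 - 41*(-40))) = 1/(330 + (5815 - 1*(-1640))) = 1/(330 + (5815 + 1640)) = 1/(330 + 7455) = 1/7785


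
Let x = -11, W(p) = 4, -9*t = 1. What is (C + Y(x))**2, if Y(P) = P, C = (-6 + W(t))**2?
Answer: 49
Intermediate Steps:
t = -1/9 (t = -1/9*1 = -1/9 ≈ -0.11111)
C = 4 (C = (-6 + 4)**2 = (-2)**2 = 4)
(C + Y(x))**2 = (4 - 11)**2 = (-7)**2 = 49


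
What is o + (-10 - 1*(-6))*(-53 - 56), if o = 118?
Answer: 554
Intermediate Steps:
o + (-10 - 1*(-6))*(-53 - 56) = 118 + (-10 - 1*(-6))*(-53 - 56) = 118 + (-10 + 6)*(-109) = 118 - 4*(-109) = 118 + 436 = 554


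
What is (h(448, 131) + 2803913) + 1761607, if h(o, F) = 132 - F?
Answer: 4565521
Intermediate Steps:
(h(448, 131) + 2803913) + 1761607 = ((132 - 1*131) + 2803913) + 1761607 = ((132 - 131) + 2803913) + 1761607 = (1 + 2803913) + 1761607 = 2803914 + 1761607 = 4565521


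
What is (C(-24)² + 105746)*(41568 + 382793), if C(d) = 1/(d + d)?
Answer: 103390798441385/2304 ≈ 4.4874e+10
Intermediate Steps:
C(d) = 1/(2*d)
(C(-24)² + 105746)*(41568 + 382793) = (((½)/(-24))² + 105746)*(41568 + 382793) = (((½)*(-1/24))² + 105746)*424361 = ((-1/48)² + 105746)*424361 = (1/2304 + 105746)*424361 = (243638785/2304)*424361 = 103390798441385/2304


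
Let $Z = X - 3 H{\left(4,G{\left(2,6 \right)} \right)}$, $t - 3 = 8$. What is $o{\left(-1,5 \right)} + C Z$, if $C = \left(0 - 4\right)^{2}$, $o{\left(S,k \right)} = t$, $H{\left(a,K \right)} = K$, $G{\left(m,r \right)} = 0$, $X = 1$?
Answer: $27$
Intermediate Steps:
$t = 11$ ($t = 3 + 8 = 11$)
$o{\left(S,k \right)} = 11$
$Z = 1$ ($Z = 1 - 0 = 1 + 0 = 1$)
$C = 16$ ($C = \left(-4\right)^{2} = 16$)
$o{\left(-1,5 \right)} + C Z = 11 + 16 \cdot 1 = 11 + 16 = 27$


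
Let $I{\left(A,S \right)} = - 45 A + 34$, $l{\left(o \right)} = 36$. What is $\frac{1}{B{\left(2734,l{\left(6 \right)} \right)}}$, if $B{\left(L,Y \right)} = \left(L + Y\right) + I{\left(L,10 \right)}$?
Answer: $- \frac{1}{120226} \approx -8.3177 \cdot 10^{-6}$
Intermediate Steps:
$I{\left(A,S \right)} = 34 - 45 A$
$B{\left(L,Y \right)} = 34 + Y - 44 L$ ($B{\left(L,Y \right)} = \left(L + Y\right) - \left(-34 + 45 L\right) = 34 + Y - 44 L$)
$\frac{1}{B{\left(2734,l{\left(6 \right)} \right)}} = \frac{1}{34 + 36 - 120296} = \frac{1}{-120226} = - \frac{1}{120226}$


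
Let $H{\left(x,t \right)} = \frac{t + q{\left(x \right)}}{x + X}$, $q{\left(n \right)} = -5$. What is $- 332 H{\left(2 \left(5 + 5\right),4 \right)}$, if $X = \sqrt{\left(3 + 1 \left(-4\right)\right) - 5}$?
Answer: $\frac{3320}{203} - \frac{166 i \sqrt{6}}{203} \approx 16.355 - 2.003 i$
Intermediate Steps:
$X = i \sqrt{6}$ ($X = \sqrt{\left(3 - 4\right) - 5} = \sqrt{-1 - 5} = \sqrt{-6} = i \sqrt{6} \approx 2.4495 i$)
$H{\left(x,t \right)} = \frac{-5 + t}{x + i \sqrt{6}}$ ($H{\left(x,t \right)} = \frac{t - 5}{x + i \sqrt{6}} = \frac{-5 + t}{x + i \sqrt{6}}$)
$- 332 H{\left(2 \left(5 + 5\right),4 \right)} = - 332 \frac{-5 + 4}{2 \left(5 + 5\right) + i \sqrt{6}} = - 332 \frac{1}{2 \cdot 10 + i \sqrt{6}} \left(-1\right) = - 332 \frac{1}{20 + i \sqrt{6}} \left(-1\right) = - 332 \left(- \frac{1}{20 + i \sqrt{6}}\right) = \frac{332}{20 + i \sqrt{6}}$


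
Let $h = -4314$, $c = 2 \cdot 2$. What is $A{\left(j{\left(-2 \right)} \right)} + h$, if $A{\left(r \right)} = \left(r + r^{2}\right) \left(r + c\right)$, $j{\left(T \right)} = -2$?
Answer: $-4310$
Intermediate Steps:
$c = 4$
$A{\left(r \right)} = \left(4 + r\right) \left(r + r^{2}\right)$ ($A{\left(r \right)} = \left(r + r^{2}\right) \left(r + 4\right) = \left(r + r^{2}\right) \left(4 + r\right) = \left(4 + r\right) \left(r + r^{2}\right)$)
$A{\left(j{\left(-2 \right)} \right)} + h = - 2 \left(4 + \left(-2\right)^{2} + 5 \left(-2\right)\right) - 4314 = - 2 \left(4 + 4 - 10\right) - 4314 = \left(-2\right) \left(-2\right) - 4314 = 4 - 4314 = -4310$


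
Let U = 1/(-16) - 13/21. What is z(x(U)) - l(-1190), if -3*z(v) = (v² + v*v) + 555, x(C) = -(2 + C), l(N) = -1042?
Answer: 144931559/169344 ≈ 855.84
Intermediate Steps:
U = -229/336 (U = 1*(-1/16) - 13*1/21 = -1/16 - 13/21 = -229/336 ≈ -0.68155)
x(C) = -2 - C
z(v) = -185 - 2*v²/3 (z(v) = -((v² + v*v) + 555)/3 = -((v² + v²) + 555)/3 = -(2*v² + 555)/3 = -(555 + 2*v²)/3 = -185 - 2*v²/3)
z(x(U)) - l(-1190) = (-185 - 2*(-2 - 1*(-229/336))²/3) - 1*(-1042) = (-185 - 2*(-2 + 229/336)²/3) + 1042 = (-185 - 2*(-443/336)²/3) + 1042 = (-185 - ⅔*196249/112896) + 1042 = (-185 - 196249/169344) + 1042 = -31524889/169344 + 1042 = 144931559/169344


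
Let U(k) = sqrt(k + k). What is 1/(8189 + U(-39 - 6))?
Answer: 8189/67059811 - 3*I*sqrt(10)/67059811 ≈ 0.00012211 - 1.4147e-7*I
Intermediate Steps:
U(k) = sqrt(2)*sqrt(k) (U(k) = sqrt(2*k) = sqrt(2)*sqrt(k))
1/(8189 + U(-39 - 6)) = 1/(8189 + sqrt(2)*sqrt(-39 - 6)) = 1/(8189 + sqrt(2)*sqrt(-45)) = 1/(8189 + sqrt(2)*(3*I*sqrt(5))) = 1/(8189 + 3*I*sqrt(10))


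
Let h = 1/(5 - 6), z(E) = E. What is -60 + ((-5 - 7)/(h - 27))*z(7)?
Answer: -57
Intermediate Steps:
h = -1 (h = 1/(-1) = -1)
-60 + ((-5 - 7)/(h - 27))*z(7) = -60 + ((-5 - 7)/(-1 - 27))*7 = -60 - 12/(-28)*7 = -60 - 12*(-1/28)*7 = -60 + (3/7)*7 = -60 + 3 = -57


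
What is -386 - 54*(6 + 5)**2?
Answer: -6920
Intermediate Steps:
-386 - 54*(6 + 5)**2 = -386 - 54*11**2 = -386 - 54*121 = -386 - 6534 = -6920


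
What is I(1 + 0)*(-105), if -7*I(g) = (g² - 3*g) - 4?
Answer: -90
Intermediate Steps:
I(g) = 4/7 - g²/7 + 3*g/7 (I(g) = -((g² - 3*g) - 4)/7 = -(-4 + g² - 3*g)/7 = 4/7 - g²/7 + 3*g/7)
I(1 + 0)*(-105) = (4/7 - (1 + 0)²/7 + 3*(1 + 0)/7)*(-105) = (4/7 - ⅐*1² + (3/7)*1)*(-105) = (4/7 - ⅐*1 + 3/7)*(-105) = (4/7 - ⅐ + 3/7)*(-105) = (6/7)*(-105) = -90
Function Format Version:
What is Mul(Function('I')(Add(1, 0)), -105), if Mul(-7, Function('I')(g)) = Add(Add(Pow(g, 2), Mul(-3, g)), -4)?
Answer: -90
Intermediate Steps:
Function('I')(g) = Add(Rational(4, 7), Mul(Rational(-1, 7), Pow(g, 2)), Mul(Rational(3, 7), g)) (Function('I')(g) = Mul(Rational(-1, 7), Add(Add(Pow(g, 2), Mul(-3, g)), -4)) = Mul(Rational(-1, 7), Add(-4, Pow(g, 2), Mul(-3, g))) = Add(Rational(4, 7), Mul(Rational(-1, 7), Pow(g, 2)), Mul(Rational(3, 7), g)))
Mul(Function('I')(Add(1, 0)), -105) = Mul(Add(Rational(4, 7), Mul(Rational(-1, 7), Pow(Add(1, 0), 2)), Mul(Rational(3, 7), Add(1, 0))), -105) = Mul(Add(Rational(4, 7), Mul(Rational(-1, 7), Pow(1, 2)), Mul(Rational(3, 7), 1)), -105) = Mul(Add(Rational(4, 7), Mul(Rational(-1, 7), 1), Rational(3, 7)), -105) = Mul(Add(Rational(4, 7), Rational(-1, 7), Rational(3, 7)), -105) = Mul(Rational(6, 7), -105) = -90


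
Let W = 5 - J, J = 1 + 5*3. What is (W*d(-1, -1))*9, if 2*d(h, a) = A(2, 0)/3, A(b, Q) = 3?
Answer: -99/2 ≈ -49.500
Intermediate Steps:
J = 16 (J = 1 + 15 = 16)
d(h, a) = 1/2 (d(h, a) = (3/3)/2 = (3*(1/3))/2 = (1/2)*1 = 1/2)
W = -11 (W = 5 - 1*16 = 5 - 16 = -11)
(W*d(-1, -1))*9 = -11*1/2*9 = -11/2*9 = -99/2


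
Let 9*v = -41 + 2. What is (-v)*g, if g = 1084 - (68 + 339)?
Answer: 8801/3 ≈ 2933.7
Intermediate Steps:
v = -13/3 (v = (-41 + 2)/9 = (⅑)*(-39) = -13/3 ≈ -4.3333)
g = 677 (g = 1084 - 1*407 = 1084 - 407 = 677)
(-v)*g = -1*(-13/3)*677 = (13/3)*677 = 8801/3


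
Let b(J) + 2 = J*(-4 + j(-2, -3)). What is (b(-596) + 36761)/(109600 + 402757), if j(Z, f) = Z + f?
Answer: 42123/512357 ≈ 0.082214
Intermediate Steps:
b(J) = -2 - 9*J (b(J) = -2 + J*(-4 + (-2 - 3)) = -2 + J*(-4 - 5) = -2 + J*(-9) = -2 - 9*J)
(b(-596) + 36761)/(109600 + 402757) = ((-2 - 9*(-596)) + 36761)/(109600 + 402757) = ((-2 + 5364) + 36761)/512357 = (5362 + 36761)*(1/512357) = 42123*(1/512357) = 42123/512357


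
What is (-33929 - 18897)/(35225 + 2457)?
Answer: -26413/18841 ≈ -1.4019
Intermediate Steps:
(-33929 - 18897)/(35225 + 2457) = -52826/37682 = -52826*1/37682 = -26413/18841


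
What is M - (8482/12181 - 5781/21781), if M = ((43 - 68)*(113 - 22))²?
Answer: 1373167525322544/265314361 ≈ 5.1756e+6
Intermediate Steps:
M = 5175625 (M = (-25*91)² = (-2275)² = 5175625)
M - (8482/12181 - 5781/21781) = 5175625 - (8482/12181 - 5781/21781) = 5175625 - 1*114328081/265314361 = 5175625 - 114328081/265314361 = 1373167525322544/265314361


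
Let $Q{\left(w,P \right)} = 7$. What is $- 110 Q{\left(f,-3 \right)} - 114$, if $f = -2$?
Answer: $-884$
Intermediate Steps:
$- 110 Q{\left(f,-3 \right)} - 114 = \left(-110\right) 7 - 114 = -770 - 114 = -884$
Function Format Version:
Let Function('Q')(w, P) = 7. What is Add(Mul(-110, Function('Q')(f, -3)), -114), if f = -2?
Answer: -884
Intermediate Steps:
Add(Mul(-110, Function('Q')(f, -3)), -114) = Add(Mul(-110, 7), -114) = Add(-770, -114) = -884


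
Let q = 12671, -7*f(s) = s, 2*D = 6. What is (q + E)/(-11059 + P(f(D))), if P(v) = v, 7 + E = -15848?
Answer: 2786/9677 ≈ 0.28790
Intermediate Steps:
E = -15855 (E = -7 - 15848 = -15855)
D = 3 (D = (1/2)*6 = 3)
f(s) = -s/7
(q + E)/(-11059 + P(f(D))) = (12671 - 15855)/(-11059 - 1/7*3) = -3184/(-11059 - 3/7) = -3184/(-77416/7) = -3184*(-7/77416) = 2786/9677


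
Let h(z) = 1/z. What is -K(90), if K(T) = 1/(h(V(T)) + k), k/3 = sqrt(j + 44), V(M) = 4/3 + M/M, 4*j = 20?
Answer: -7/150 ≈ -0.046667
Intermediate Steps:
j = 5 (j = (1/4)*20 = 5)
V(M) = 7/3 (V(M) = 4*(1/3) + 1 = 4/3 + 1 = 7/3)
k = 21 (k = 3*sqrt(5 + 44) = 3*sqrt(49) = 3*7 = 21)
K(T) = 7/150 (K(T) = 1/(1/(7/3) + 21) = 1/(3/7 + 21) = 1/(150/7) = 7/150)
-K(90) = -1*7/150 = -7/150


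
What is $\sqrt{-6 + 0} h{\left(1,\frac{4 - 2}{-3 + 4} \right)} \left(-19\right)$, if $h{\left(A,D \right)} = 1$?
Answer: $- 19 i \sqrt{6} \approx - 46.54 i$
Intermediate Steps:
$\sqrt{-6 + 0} h{\left(1,\frac{4 - 2}{-3 + 4} \right)} \left(-19\right) = \sqrt{-6 + 0} \cdot 1 \left(-19\right) = \sqrt{-6} \cdot 1 \left(-19\right) = i \sqrt{6} \cdot 1 \left(-19\right) = i \sqrt{6} \left(-19\right) = - 19 i \sqrt{6}$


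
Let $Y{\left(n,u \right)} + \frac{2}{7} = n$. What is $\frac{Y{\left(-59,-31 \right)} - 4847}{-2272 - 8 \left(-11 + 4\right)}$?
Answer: $\frac{4293}{1939} \approx 2.214$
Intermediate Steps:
$Y{\left(n,u \right)} = - \frac{2}{7} + n$
$\frac{Y{\left(-59,-31 \right)} - 4847}{-2272 - 8 \left(-11 + 4\right)} = \frac{\left(- \frac{2}{7} - 59\right) - 4847}{-2272 - 8 \left(-11 + 4\right)} = \frac{- \frac{415}{7} - 4847}{-2272 - -56} = - \frac{34344}{7 \left(-2272 + 56\right)} = - \frac{34344}{7 \left(-2216\right)} = \left(- \frac{34344}{7}\right) \left(- \frac{1}{2216}\right) = \frac{4293}{1939}$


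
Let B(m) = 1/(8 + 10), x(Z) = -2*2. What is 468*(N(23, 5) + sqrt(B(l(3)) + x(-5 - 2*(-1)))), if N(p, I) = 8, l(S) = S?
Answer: 3744 + 78*I*sqrt(142) ≈ 3744.0 + 929.48*I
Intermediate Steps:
x(Z) = -4
B(m) = 1/18
468*(N(23, 5) + sqrt(B(l(3)) + x(-5 - 2*(-1)))) = 468*(8 + sqrt(1/18 - 4)) = 468*(8 + sqrt(-71/18)) = 468*(8 + I*sqrt(142)/6) = 3744 + 78*I*sqrt(142)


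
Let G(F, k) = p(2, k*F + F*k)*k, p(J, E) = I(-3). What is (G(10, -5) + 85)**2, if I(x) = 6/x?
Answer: 9025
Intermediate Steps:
p(J, E) = -2 (p(J, E) = 6/(-3) = 6*(-1/3) = -2)
G(F, k) = -2*k
(G(10, -5) + 85)**2 = (-2*(-5) + 85)**2 = (10 + 85)**2 = 95**2 = 9025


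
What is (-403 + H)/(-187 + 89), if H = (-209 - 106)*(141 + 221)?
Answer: 114433/98 ≈ 1167.7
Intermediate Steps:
H = -114030 (H = -315*362 = -114030)
(-403 + H)/(-187 + 89) = (-403 - 114030)/(-187 + 89) = -114433/(-98) = -114433*(-1/98) = 114433/98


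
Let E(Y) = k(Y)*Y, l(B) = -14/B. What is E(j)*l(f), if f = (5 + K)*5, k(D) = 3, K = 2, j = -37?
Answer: 222/5 ≈ 44.400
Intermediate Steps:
f = 35 (f = (5 + 2)*5 = 7*5 = 35)
E(Y) = 3*Y
E(j)*l(f) = (3*(-37))*(-14/35) = -(-1554)/35 = -111*(-⅖) = 222/5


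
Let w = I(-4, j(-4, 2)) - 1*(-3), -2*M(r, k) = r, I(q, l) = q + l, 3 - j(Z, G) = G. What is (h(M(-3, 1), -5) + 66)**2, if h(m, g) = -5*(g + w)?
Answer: 8281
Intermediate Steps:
j(Z, G) = 3 - G
I(q, l) = l + q
M(r, k) = -r/2
w = 0 (w = ((3 - 1*2) - 4) - 1*(-3) = ((3 - 2) - 4) + 3 = (1 - 4) + 3 = -3 + 3 = 0)
h(m, g) = -5*g (h(m, g) = -5*(g + 0) = -5*g)
(h(M(-3, 1), -5) + 66)**2 = (-5*(-5) + 66)**2 = (25 + 66)**2 = 91**2 = 8281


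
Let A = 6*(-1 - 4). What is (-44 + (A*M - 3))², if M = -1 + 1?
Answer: 2209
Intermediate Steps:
A = -30 (A = 6*(-5) = -30)
M = 0
(-44 + (A*M - 3))² = (-44 + (-30*0 - 3))² = (-44 + (0 - 3))² = (-44 - 3)² = (-47)² = 2209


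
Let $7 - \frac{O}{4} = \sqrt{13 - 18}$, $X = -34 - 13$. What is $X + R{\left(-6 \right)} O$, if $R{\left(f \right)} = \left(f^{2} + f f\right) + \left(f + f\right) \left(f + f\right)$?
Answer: $6001 - 864 i \sqrt{5} \approx 6001.0 - 1932.0 i$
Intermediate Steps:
$X = -47$ ($X = -34 - 13 = -47$)
$O = 28 - 4 i \sqrt{5}$ ($O = 28 - 4 \sqrt{13 - 18} = 28 - 4 \sqrt{-5} = 28 - 4 i \sqrt{5} \approx 28.0 - 8.9443 i$)
$R{\left(f \right)} = 6 f^{2}$ ($R{\left(f \right)} = \left(f^{2} + f^{2}\right) + 2 f 2 f = 2 f^{2} + 4 f^{2} = 6 f^{2}$)
$X + R{\left(-6 \right)} O = -47 + 6 \left(-6\right)^{2} \left(28 - 4 i \sqrt{5}\right) = -47 + 6 \cdot 36 \left(28 - 4 i \sqrt{5}\right) = -47 + 216 \left(28 - 4 i \sqrt{5}\right) = -47 + \left(6048 - 864 i \sqrt{5}\right) = 6001 - 864 i \sqrt{5}$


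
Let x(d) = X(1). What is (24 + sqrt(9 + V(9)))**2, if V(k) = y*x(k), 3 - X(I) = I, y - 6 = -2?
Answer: (24 + sqrt(17))**2 ≈ 790.91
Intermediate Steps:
y = 4 (y = 6 - 2 = 4)
X(I) = 3 - I
x(d) = 2 (x(d) = 3 - 1*1 = 3 - 1 = 2)
V(k) = 8 (V(k) = 4*2 = 8)
(24 + sqrt(9 + V(9)))**2 = (24 + sqrt(9 + 8))**2 = (24 + sqrt(17))**2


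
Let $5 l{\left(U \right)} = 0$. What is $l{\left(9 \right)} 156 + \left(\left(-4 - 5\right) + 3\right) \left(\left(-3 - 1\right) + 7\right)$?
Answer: $-18$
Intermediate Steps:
$l{\left(U \right)} = 0$ ($l{\left(U \right)} = \frac{1}{5} \cdot 0 = 0$)
$l{\left(9 \right)} 156 + \left(\left(-4 - 5\right) + 3\right) \left(\left(-3 - 1\right) + 7\right) = 0 \cdot 156 + \left(\left(-4 - 5\right) + 3\right) \left(\left(-3 - 1\right) + 7\right) = 0 + \left(-9 + 3\right) \left(-4 + 7\right) = 0 - 18 = -18$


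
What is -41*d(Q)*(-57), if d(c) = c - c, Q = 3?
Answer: 0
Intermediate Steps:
d(c) = 0
-41*d(Q)*(-57) = -41*0*(-57) = 0*(-57) = 0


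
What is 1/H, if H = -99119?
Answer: -1/99119 ≈ -1.0089e-5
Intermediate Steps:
1/H = 1/(-99119) = -1/99119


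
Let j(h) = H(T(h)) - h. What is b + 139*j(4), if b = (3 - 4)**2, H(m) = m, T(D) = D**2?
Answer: 1669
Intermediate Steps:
j(h) = h**2 - h
b = 1 (b = (-1)**2 = 1)
b + 139*j(4) = 1 + 139*(4*(-1 + 4)) = 1 + 139*(4*3) = 1 + 139*12 = 1 + 1668 = 1669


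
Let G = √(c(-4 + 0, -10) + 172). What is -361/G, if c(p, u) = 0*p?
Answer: -361*√43/86 ≈ -27.526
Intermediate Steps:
c(p, u) = 0
G = 2*√43 (G = √(0 + 172) = √172 = 2*√43 ≈ 13.115)
-361/G = -361*√43/86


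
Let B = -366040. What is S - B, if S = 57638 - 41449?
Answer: 382229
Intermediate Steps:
S = 16189
S - B = 16189 - 1*(-366040) = 16189 + 366040 = 382229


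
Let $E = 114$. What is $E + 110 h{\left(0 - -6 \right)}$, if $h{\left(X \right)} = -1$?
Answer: $4$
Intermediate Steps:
$E + 110 h{\left(0 - -6 \right)} = 114 + 110 \left(-1\right) = 114 - 110 = 4$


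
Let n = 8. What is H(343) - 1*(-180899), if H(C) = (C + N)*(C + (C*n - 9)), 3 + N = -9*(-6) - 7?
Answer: 1372085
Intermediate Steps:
N = 44 (N = -3 + (-9*(-6) - 7) = -3 + (54 - 7) = -3 + 47 = 44)
H(C) = (-9 + 9*C)*(44 + C) (H(C) = (C + 44)*(C + (C*8 - 9)) = (44 + C)*(C + (8*C - 9)) = (44 + C)*(C + (-9 + 8*C)) = (44 + C)*(-9 + 9*C) = (-9 + 9*C)*(44 + C))
H(343) - 1*(-180899) = (-396 + 9*343² + 387*343) - 1*(-180899) = (-396 + 9*117649 + 132741) + 180899 = (-396 + 1058841 + 132741) + 180899 = 1191186 + 180899 = 1372085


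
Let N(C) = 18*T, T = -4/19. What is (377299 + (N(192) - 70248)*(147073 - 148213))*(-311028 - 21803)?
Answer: -26781026413709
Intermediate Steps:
T = -4/19 (T = -4*1/19 = -4/19 ≈ -0.21053)
N(C) = -72/19 (N(C) = 18*(-4/19) = -72/19)
(377299 + (N(192) - 70248)*(147073 - 148213))*(-311028 - 21803) = (377299 + (-72/19 - 70248)*(147073 - 148213))*(-311028 - 21803) = (377299 - 1334784/19*(-1140))*(-332831) = (377299 + 80087040)*(-332831) = 80464339*(-332831) = -26781026413709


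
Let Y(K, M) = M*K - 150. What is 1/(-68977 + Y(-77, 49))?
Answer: -1/72900 ≈ -1.3717e-5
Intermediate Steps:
Y(K, M) = -150 + K*M (Y(K, M) = K*M - 150 = -150 + K*M)
1/(-68977 + Y(-77, 49)) = 1/(-68977 + (-150 - 77*49)) = 1/(-68977 + (-150 - 3773)) = 1/(-68977 - 3923) = 1/(-72900) = -1/72900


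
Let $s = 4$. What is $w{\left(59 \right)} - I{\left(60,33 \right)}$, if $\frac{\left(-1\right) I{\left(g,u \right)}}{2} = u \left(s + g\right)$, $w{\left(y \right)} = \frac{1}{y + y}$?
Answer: $\frac{498433}{118} \approx 4224.0$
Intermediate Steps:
$w{\left(y \right)} = \frac{1}{2 y}$
$I{\left(g,u \right)} = - 2 u \left(4 + g\right)$
$w{\left(59 \right)} - I{\left(60,33 \right)} = \frac{1}{2 \cdot 59} - \left(-2\right) 33 \left(4 + 60\right) = \frac{1}{2} \cdot \frac{1}{59} - \left(-2\right) 33 \cdot 64 = \frac{1}{118} - -4224 = \frac{1}{118} + 4224 = \frac{498433}{118}$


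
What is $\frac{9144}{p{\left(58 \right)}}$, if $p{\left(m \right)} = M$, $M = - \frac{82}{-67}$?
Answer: $\frac{306324}{41} \approx 7471.3$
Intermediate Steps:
$M = \frac{82}{67}$ ($M = \left(-82\right) \left(- \frac{1}{67}\right) = \frac{82}{67} \approx 1.2239$)
$p{\left(m \right)} = \frac{82}{67}$
$\frac{9144}{p{\left(58 \right)}} = \frac{9144}{\frac{82}{67}} = 9144 \cdot \frac{67}{82} = \frac{306324}{41}$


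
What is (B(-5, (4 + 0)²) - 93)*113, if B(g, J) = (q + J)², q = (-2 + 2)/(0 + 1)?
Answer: 18419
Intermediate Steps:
q = 0 (q = 0/1 = 0*1 = 0)
B(g, J) = J² (B(g, J) = (0 + J)² = J²)
(B(-5, (4 + 0)²) - 93)*113 = (((4 + 0)²)² - 93)*113 = ((4²)² - 93)*113 = (16² - 93)*113 = (256 - 93)*113 = 163*113 = 18419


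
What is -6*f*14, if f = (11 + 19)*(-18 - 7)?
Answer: 63000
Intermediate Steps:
f = -750 (f = 30*(-25) = -750)
-6*f*14 = -6*(-750)*14 = 4500*14 = 63000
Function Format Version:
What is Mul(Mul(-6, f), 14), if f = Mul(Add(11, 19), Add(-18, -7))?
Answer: 63000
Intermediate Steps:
f = -750 (f = Mul(30, -25) = -750)
Mul(Mul(-6, f), 14) = Mul(Mul(-6, -750), 14) = Mul(4500, 14) = 63000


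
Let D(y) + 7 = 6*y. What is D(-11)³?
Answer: -389017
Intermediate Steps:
D(y) = -7 + 6*y
D(-11)³ = (-7 + 6*(-11))³ = (-7 - 66)³ = (-73)³ = -389017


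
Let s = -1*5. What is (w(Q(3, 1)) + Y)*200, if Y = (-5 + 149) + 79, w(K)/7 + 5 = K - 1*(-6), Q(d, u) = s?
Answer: 39000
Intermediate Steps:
s = -5
Q(d, u) = -5
w(K) = 7 + 7*K (w(K) = -35 + 7*(K - 1*(-6)) = -35 + 7*(K + 6) = -35 + 7*(6 + K) = -35 + (42 + 7*K) = 7 + 7*K)
Y = 223 (Y = 144 + 79 = 223)
(w(Q(3, 1)) + Y)*200 = ((7 + 7*(-5)) + 223)*200 = ((7 - 35) + 223)*200 = (-28 + 223)*200 = 195*200 = 39000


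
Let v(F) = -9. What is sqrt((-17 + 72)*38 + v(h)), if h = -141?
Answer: sqrt(2081) ≈ 45.618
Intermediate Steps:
sqrt((-17 + 72)*38 + v(h)) = sqrt((-17 + 72)*38 - 9) = sqrt(55*38 - 9) = sqrt(2090 - 9) = sqrt(2081)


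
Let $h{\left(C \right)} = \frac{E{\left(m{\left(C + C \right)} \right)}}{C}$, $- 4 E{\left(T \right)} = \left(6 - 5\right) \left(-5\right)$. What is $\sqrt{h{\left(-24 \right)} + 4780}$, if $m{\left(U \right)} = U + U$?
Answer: $\frac{5 \sqrt{110130}}{24} \approx 69.137$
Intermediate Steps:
$m{\left(U \right)} = 2 U$
$E{\left(T \right)} = \frac{5}{4}$ ($E{\left(T \right)} = - \frac{\left(6 - 5\right) \left(-5\right)}{4} = - \frac{1 \left(-5\right)}{4} = \left(- \frac{1}{4}\right) \left(-5\right) = \frac{5}{4}$)
$h{\left(C \right)} = \frac{5}{4 C}$
$\sqrt{h{\left(-24 \right)} + 4780} = \sqrt{\frac{5}{4 \left(-24\right)} + 4780} = \sqrt{\frac{5}{4} \left(- \frac{1}{24}\right) + 4780} = \sqrt{- \frac{5}{96} + 4780} = \sqrt{\frac{458875}{96}} = \frac{5 \sqrt{110130}}{24}$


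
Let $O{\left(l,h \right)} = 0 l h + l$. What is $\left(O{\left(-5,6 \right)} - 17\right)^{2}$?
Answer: $484$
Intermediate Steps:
$O{\left(l,h \right)} = l$ ($O{\left(l,h \right)} = 0 h + l = 0 + l = l$)
$\left(O{\left(-5,6 \right)} - 17\right)^{2} = \left(-5 - 17\right)^{2} = \left(-22\right)^{2} = 484$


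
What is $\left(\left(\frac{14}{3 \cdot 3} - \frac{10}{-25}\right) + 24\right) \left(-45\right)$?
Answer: $-1168$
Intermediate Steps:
$\left(\left(\frac{14}{3 \cdot 3} - \frac{10}{-25}\right) + 24\right) \left(-45\right) = \left(\left(\frac{14}{9} - - \frac{2}{5}\right) + 24\right) \left(-45\right) = \left(\left(14 \cdot \frac{1}{9} + \frac{2}{5}\right) + 24\right) \left(-45\right) = \left(\left(\frac{14}{9} + \frac{2}{5}\right) + 24\right) \left(-45\right) = \left(\frac{88}{45} + 24\right) \left(-45\right) = \frac{1168}{45} \left(-45\right) = -1168$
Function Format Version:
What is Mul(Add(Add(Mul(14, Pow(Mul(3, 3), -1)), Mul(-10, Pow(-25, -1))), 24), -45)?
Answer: -1168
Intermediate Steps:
Mul(Add(Add(Mul(14, Pow(Mul(3, 3), -1)), Mul(-10, Pow(-25, -1))), 24), -45) = Mul(Add(Add(Mul(14, Pow(9, -1)), Mul(-10, Rational(-1, 25))), 24), -45) = Mul(Add(Add(Mul(14, Rational(1, 9)), Rational(2, 5)), 24), -45) = Mul(Add(Add(Rational(14, 9), Rational(2, 5)), 24), -45) = Mul(Add(Rational(88, 45), 24), -45) = Mul(Rational(1168, 45), -45) = -1168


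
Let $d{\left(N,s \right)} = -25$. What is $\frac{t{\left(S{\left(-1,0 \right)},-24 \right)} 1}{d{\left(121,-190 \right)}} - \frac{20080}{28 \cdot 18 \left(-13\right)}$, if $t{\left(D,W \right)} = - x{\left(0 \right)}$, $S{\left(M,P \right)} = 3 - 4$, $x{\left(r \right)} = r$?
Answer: $\frac{2510}{819} \approx 3.0647$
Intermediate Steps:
$S{\left(M,P \right)} = -1$
$t{\left(D,W \right)} = 0$ ($t{\left(D,W \right)} = \left(-1\right) 0 = 0$)
$\frac{t{\left(S{\left(-1,0 \right)},-24 \right)} 1}{d{\left(121,-190 \right)}} - \frac{20080}{28 \cdot 18 \left(-13\right)} = \frac{0 \cdot 1}{-25} - \frac{20080}{28 \cdot 18 \left(-13\right)} = 0 \left(- \frac{1}{25}\right) - \frac{20080}{504 \left(-13\right)} = 0 - \frac{20080}{-6552} = 0 - - \frac{2510}{819} = 0 + \frac{2510}{819} = \frac{2510}{819}$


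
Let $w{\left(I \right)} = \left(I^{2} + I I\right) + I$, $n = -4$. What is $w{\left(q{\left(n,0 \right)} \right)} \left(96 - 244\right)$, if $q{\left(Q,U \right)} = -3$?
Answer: $-2220$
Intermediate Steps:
$w{\left(I \right)} = I + 2 I^{2}$ ($w{\left(I \right)} = \left(I^{2} + I^{2}\right) + I = 2 I^{2} + I = I + 2 I^{2}$)
$w{\left(q{\left(n,0 \right)} \right)} \left(96 - 244\right) = - 3 \left(1 + 2 \left(-3\right)\right) \left(96 - 244\right) = - 3 \left(1 - 6\right) \left(-148\right) = \left(-3\right) \left(-5\right) \left(-148\right) = 15 \left(-148\right) = -2220$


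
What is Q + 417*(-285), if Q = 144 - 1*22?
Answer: -118723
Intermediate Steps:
Q = 122 (Q = 144 - 22 = 122)
Q + 417*(-285) = 122 + 417*(-285) = 122 - 118845 = -118723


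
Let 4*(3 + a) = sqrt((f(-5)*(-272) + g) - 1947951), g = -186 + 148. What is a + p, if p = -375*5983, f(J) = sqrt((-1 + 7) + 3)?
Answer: -2243628 + I*sqrt(1948805)/4 ≈ -2.2436e+6 + 349.0*I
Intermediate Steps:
g = -38
f(J) = 3 (f(J) = sqrt(6 + 3) = sqrt(9) = 3)
a = -3 + I*sqrt(1948805)/4 (a = -3 + sqrt((3*(-272) - 38) - 1947951)/4 = -3 + sqrt((-816 - 38) - 1947951)/4 = -3 + sqrt(-854 - 1947951)/4 = -3 + sqrt(-1948805)/4 = -3 + (I*sqrt(1948805))/4 = -3 + I*sqrt(1948805)/4 ≈ -3.0 + 349.0*I)
p = -2243625
a + p = (-3 + I*sqrt(1948805)/4) - 2243625 = -2243628 + I*sqrt(1948805)/4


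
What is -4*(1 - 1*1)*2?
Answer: 0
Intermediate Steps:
-4*(1 - 1*1)*2 = -4*(1 - 1)*2 = -4*0*2 = 0*2 = 0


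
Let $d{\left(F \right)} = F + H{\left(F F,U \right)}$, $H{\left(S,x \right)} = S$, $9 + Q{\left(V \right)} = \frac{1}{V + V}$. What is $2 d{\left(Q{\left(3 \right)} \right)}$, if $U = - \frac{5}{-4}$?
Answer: $\frac{2491}{18} \approx 138.39$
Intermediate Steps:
$Q{\left(V \right)} = -9 + \frac{1}{2 V}$ ($Q{\left(V \right)} = -9 + \frac{1}{V + V} = -9 + \frac{1}{2 V}$)
$U = \frac{5}{4}$ ($U = \left(-5\right) \left(- \frac{1}{4}\right) = \frac{5}{4} \approx 1.25$)
$d{\left(F \right)} = F + F^{2}$ ($d{\left(F \right)} = F + F F = F + F^{2}$)
$2 d{\left(Q{\left(3 \right)} \right)} = 2 \left(-9 + \frac{1}{2 \cdot 3}\right) \left(1 - \left(9 - \frac{1}{2 \cdot 3}\right)\right) = 2 \left(-9 + \frac{1}{2} \cdot \frac{1}{3}\right) \left(1 + \left(-9 + \frac{1}{2} \cdot \frac{1}{3}\right)\right) = 2 \left(-9 + \frac{1}{6}\right) \left(1 + \left(-9 + \frac{1}{6}\right)\right) = 2 \left(- \frac{53 \left(1 - \frac{53}{6}\right)}{6}\right) = 2 \left(\left(- \frac{53}{6}\right) \left(- \frac{47}{6}\right)\right) = 2 \cdot \frac{2491}{36} = \frac{2491}{18}$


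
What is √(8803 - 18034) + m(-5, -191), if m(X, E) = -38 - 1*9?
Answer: -47 + I*√9231 ≈ -47.0 + 96.078*I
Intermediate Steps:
m(X, E) = -47 (m(X, E) = -38 - 9 = -47)
√(8803 - 18034) + m(-5, -191) = √(8803 - 18034) - 47 = √(-9231) - 47 = I*√9231 - 47 = -47 + I*√9231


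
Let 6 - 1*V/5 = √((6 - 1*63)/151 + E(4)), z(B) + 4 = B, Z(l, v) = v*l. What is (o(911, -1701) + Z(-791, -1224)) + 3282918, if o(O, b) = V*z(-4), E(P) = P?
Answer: 4250862 + 40*√82597/151 ≈ 4.2509e+6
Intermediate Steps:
Z(l, v) = l*v
z(B) = -4 + B
V = 30 - 5*√82597/151 (V = 30 - 5*√((6 - 1*63)/151 + 4) = 30 - 5*√((6 - 63)*(1/151) + 4) = 30 - 5*√(-57*1/151 + 4) = 30 - 5*√(-57/151 + 4) = 30 - 5*√82597/151 ≈ 20.484)
o(O, b) = -240 + 40*√82597/151 (o(O, b) = (30 - 5*√82597/151)*(-4 - 4) = (30 - 5*√82597/151)*(-8) = -240 + 40*√82597/151)
(o(911, -1701) + Z(-791, -1224)) + 3282918 = ((-240 + 40*√82597/151) - 791*(-1224)) + 3282918 = ((-240 + 40*√82597/151) + 968184) + 3282918 = (967944 + 40*√82597/151) + 3282918 = 4250862 + 40*√82597/151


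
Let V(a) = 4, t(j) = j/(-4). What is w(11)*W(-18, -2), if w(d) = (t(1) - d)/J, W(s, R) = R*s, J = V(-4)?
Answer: -405/4 ≈ -101.25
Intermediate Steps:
t(j) = -j/4 (t(j) = j*(-¼) = -j/4)
J = 4
w(d) = -1/16 - d/4 (w(d) = (-¼*1 - d)/4 = (-¼ - d)*(¼) = -1/16 - d/4)
w(11)*W(-18, -2) = (-1/16 - ¼*11)*(-2*(-18)) = (-1/16 - 11/4)*36 = -45/16*36 = -405/4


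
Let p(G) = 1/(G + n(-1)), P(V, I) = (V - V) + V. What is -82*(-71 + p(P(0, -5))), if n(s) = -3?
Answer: 17548/3 ≈ 5849.3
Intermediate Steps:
P(V, I) = V (P(V, I) = 0 + V = V)
p(G) = 1/(-3 + G) (p(G) = 1/(G - 3) = 1/(-3 + G))
-82*(-71 + p(P(0, -5))) = -82*(-71 + 1/(-3 + 0)) = -82*(-71 + 1/(-3)) = -82*(-71 - 1/3) = -82*(-214/3) = 17548/3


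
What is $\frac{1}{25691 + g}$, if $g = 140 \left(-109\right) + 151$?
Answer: $\frac{1}{10582} \approx 9.45 \cdot 10^{-5}$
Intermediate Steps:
$g = -15109$ ($g = -15260 + 151 = -15109$)
$\frac{1}{25691 + g} = \frac{1}{25691 - 15109} = \frac{1}{10582}$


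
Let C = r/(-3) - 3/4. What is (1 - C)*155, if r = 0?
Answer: 1085/4 ≈ 271.25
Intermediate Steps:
C = -¾ (C = 0/(-3) - 3/4 = 0*(-⅓) - 3*¼ = 0 - ¾ = -¾ ≈ -0.75000)
(1 - C)*155 = (1 - 1*(-¾))*155 = (1 + ¾)*155 = (7/4)*155 = 1085/4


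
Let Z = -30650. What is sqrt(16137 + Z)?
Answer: I*sqrt(14513) ≈ 120.47*I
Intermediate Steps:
sqrt(16137 + Z) = sqrt(16137 - 30650) = sqrt(-14513) = I*sqrt(14513)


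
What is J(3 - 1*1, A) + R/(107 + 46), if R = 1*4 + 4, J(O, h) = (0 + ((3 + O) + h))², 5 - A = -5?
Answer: 34433/153 ≈ 225.05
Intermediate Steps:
A = 10 (A = 5 - 1*(-5) = 5 + 5 = 10)
J(O, h) = (3 + O + h)² (J(O, h) = (0 + (3 + O + h))² = (3 + O + h)²)
R = 8 (R = 4 + 4 = 8)
J(3 - 1*1, A) + R/(107 + 46) = (3 + (3 - 1*1) + 10)² + 8/(107 + 46) = (3 + (3 - 1) + 10)² + 8/153 = (3 + 2 + 10)² + 8*(1/153) = 15² + 8/153 = 225 + 8/153 = 34433/153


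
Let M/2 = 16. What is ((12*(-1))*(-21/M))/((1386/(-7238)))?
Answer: -329/8 ≈ -41.125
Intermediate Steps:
M = 32 (M = 2*16 = 32)
((12*(-1))*(-21/M))/((1386/(-7238))) = ((12*(-1))*(-21/32))/((1386/(-7238))) = (-(-252)/32)/((1386*(-1/7238))) = (-12*(-21/32))/(-9/47) = (63/8)*(-47/9) = -329/8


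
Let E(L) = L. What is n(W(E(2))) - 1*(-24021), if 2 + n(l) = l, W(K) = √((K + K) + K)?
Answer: 24019 + √6 ≈ 24021.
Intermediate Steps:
W(K) = √3*√K (W(K) = √(2*K + K) = √(3*K) = √3*√K)
n(l) = -2 + l
n(W(E(2))) - 1*(-24021) = (-2 + √3*√2) - 1*(-24021) = (-2 + √6) + 24021 = 24019 + √6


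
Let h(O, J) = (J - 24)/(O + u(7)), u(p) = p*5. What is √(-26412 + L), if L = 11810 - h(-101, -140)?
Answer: 2*I*√3976071/33 ≈ 120.85*I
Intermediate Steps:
u(p) = 5*p
h(O, J) = (-24 + J)/(35 + O) (h(O, J) = (J - 24)/(O + 5*7) = (-24 + J)/(O + 35) = (-24 + J)/(35 + O))
L = 389648/33 (L = 11810 - (-24 - 140)/(35 - 101) = 11810 - (-164)/(-66) = 11810 - (-1)*(-164)/66 = 11810 - 1*82/33 = 11810 - 82/33 = 389648/33 ≈ 11808.)
√(-26412 + L) = √(-26412 + 389648/33) = √(-481948/33) = 2*I*√3976071/33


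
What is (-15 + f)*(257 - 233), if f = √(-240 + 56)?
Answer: -360 + 48*I*√46 ≈ -360.0 + 325.55*I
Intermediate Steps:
f = 2*I*√46 (f = √(-184) = 2*I*√46 ≈ 13.565*I)
(-15 + f)*(257 - 233) = (-15 + 2*I*√46)*(257 - 233) = (-15 + 2*I*√46)*24 = -360 + 48*I*√46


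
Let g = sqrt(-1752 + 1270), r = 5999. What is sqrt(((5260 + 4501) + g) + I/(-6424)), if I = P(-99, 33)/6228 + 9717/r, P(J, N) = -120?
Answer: sqrt(976197777286673708983986 + 100010019690972944784*I*sqrt(482))/10000500972 ≈ 98.798 + 0.11111*I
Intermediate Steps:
I = 4983133/3113481 (I = -120/6228 + 9717/5999 = -120*1/6228 + 9717*(1/5999) = -10/519 + 9717/5999 = 4983133/3113481 ≈ 1.6005)
g = I*sqrt(482) (g = sqrt(-482) = I*sqrt(482) ≈ 21.954*I)
sqrt(((5260 + 4501) + g) + I/(-6424)) = sqrt(((5260 + 4501) + I*sqrt(482)) + (4983133/3113481)/(-6424)) = sqrt((9761 + I*sqrt(482)) + (4983133/3113481)*(-1/6424)) = sqrt((9761 + I*sqrt(482)) - 4983133/20001001944) = sqrt(195229774992251/20001001944 + I*sqrt(482))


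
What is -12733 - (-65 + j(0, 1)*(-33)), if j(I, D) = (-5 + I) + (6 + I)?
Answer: -12635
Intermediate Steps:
j(I, D) = 1 + 2*I
-12733 - (-65 + j(0, 1)*(-33)) = -12733 - (-65 + (1 + 2*0)*(-33)) = -12733 - (-65 + (1 + 0)*(-33)) = -12733 - (-65 + 1*(-33)) = -12733 - (-65 - 33) = -12733 - 1*(-98) = -12733 + 98 = -12635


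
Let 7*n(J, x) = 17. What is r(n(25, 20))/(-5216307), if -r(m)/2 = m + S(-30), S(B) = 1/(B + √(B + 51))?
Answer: 3274/3566215219 - 2*√21/4585133853 ≈ 9.1606e-7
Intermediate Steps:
n(J, x) = 17/7 (n(J, x) = (⅐)*17 = 17/7)
S(B) = 1/(B + √(51 + B))
r(m) = -2*m - 2/(-30 + √21) (r(m) = -2*(m + 1/(-30 + √(51 - 30))) = -2*(m + 1/(-30 + √21)) = -2*m - 2/(-30 + √21))
r(n(25, 20))/(-5216307) = (20/293 - 2*17/7 + 2*√21/879)/(-5216307) = (20/293 - 34/7 + 2*√21/879)*(-1/5216307) = (-9822/2051 + 2*√21/879)*(-1/5216307) = 3274/3566215219 - 2*√21/4585133853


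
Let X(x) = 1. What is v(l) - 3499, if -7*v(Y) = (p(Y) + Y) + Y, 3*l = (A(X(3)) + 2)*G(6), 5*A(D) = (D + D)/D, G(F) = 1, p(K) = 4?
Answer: -17499/5 ≈ -3499.8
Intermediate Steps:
A(D) = 2/5 (A(D) = ((D + D)/D)/5 = ((2*D)/D)/5 = (1/5)*2 = 2/5)
l = 4/5 (l = ((2/5 + 2)*1)/3 = ((12/5)*1)/3 = (1/3)*(12/5) = 4/5 ≈ 0.80000)
v(Y) = -4/7 - 2*Y/7 (v(Y) = -((4 + Y) + Y)/7 = -(4 + 2*Y)/7 = -4/7 - 2*Y/7)
v(l) - 3499 = (-4/7 - 2/7*4/5) - 3499 = (-4/7 - 8/35) - 3499 = -4/5 - 3499 = -17499/5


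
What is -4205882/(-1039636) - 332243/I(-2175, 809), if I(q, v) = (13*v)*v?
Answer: 1363049860023/340211004458 ≈ 4.0065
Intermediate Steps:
I(q, v) = 13*v²
-4205882/(-1039636) - 332243/I(-2175, 809) = -4205882/(-1039636) - 332243/(13*809²) = -4205882*(-1/1039636) - 332243/(13*654481) = 2102941/519818 - 332243/8508253 = 1363049860023/340211004458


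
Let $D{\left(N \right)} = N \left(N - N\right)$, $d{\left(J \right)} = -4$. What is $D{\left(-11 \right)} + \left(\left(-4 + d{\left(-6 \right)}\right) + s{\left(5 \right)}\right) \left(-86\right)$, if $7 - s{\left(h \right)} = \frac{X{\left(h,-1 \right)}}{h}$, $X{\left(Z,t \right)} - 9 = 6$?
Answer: $344$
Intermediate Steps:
$X{\left(Z,t \right)} = 15$ ($X{\left(Z,t \right)} = 9 + 6 = 15$)
$s{\left(h \right)} = 7 - \frac{15}{h}$
$D{\left(N \right)} = 0$ ($D{\left(N \right)} = N 0 = 0$)
$D{\left(-11 \right)} + \left(\left(-4 + d{\left(-6 \right)}\right) + s{\left(5 \right)}\right) \left(-86\right) = 0 + \left(\left(-4 - 4\right) + \left(7 - \frac{15}{5}\right)\right) \left(-86\right) = 0 + \left(-8 + \left(7 - 3\right)\right) \left(-86\right) = 0 + \left(-8 + 4\right) \left(-86\right) = 0 - -344 = 0 + 344 = 344$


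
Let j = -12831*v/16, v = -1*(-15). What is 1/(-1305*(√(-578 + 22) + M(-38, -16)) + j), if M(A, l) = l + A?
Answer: 332464/24816213765 + 14848*I*√139/24816213765 ≈ 1.3397e-5 + 7.0541e-6*I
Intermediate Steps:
v = 15
M(A, l) = A + l
j = -192465/16 ≈ -12029.
1/(-1305*(√(-578 + 22) + M(-38, -16)) + j) = 1/(-1305*(√(-578 + 22) + (-38 - 16)) - 192465/16) = 1/(-1305*(√(-556) - 54) - 192465/16) = 1/(-1305*(2*I*√139 - 54) - 192465/16) = 1/(-1305*(-54 + 2*I*√139) - 192465/16) = 1/((70470 - 2610*I*√139) - 192465/16) = 1/(935055/16 - 2610*I*√139)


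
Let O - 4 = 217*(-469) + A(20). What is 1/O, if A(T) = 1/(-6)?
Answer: -6/610615 ≈ -9.8262e-6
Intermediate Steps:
A(T) = -⅙
O = -610615/6 (O = 4 + (217*(-469) - ⅙) = 4 + (-101773 - ⅙) = 4 - 610639/6 = -610615/6 ≈ -1.0177e+5)
1/O = 1/(-610615/6) = -6/610615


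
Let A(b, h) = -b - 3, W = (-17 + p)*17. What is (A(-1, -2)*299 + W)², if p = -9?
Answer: 1081600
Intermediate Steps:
W = -442 (W = (-17 - 9)*17 = -26*17 = -442)
A(b, h) = -3 - b
(A(-1, -2)*299 + W)² = ((-3 - 1*(-1))*299 - 442)² = ((-3 + 1)*299 - 442)² = (-2*299 - 442)² = (-598 - 442)² = (-1040)² = 1081600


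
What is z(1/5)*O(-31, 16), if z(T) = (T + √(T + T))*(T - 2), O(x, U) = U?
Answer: -144/25 - 144*√10/25 ≈ -23.975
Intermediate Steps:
z(T) = (-2 + T)*(T + √2*√T) (z(T) = (T + √(2*T))*(-2 + T) = (T + √2*√T)*(-2 + T) = (-2 + T)*(T + √2*√T))
z(1/5)*O(-31, 16) = ((1/5)² - 2/5 + √2*(1/5)^(3/2) - 2*√2*√(1/5))*16 = ((⅕)² - 2*⅕ + √2*(⅕)^(3/2) - 2*√2*√(⅕))*16 = (1/25 - ⅖ + √2*(√5/25) - 2*√2*√5/5)*16 = (1/25 - ⅖ + √10/25 - 2*√10/5)*16 = (-9/25 - 9*√10/25)*16 = -144/25 - 144*√10/25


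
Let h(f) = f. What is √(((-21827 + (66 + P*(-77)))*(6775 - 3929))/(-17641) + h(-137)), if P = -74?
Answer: √763828503321/17641 ≈ 49.542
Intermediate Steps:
√(((-21827 + (66 + P*(-77)))*(6775 - 3929))/(-17641) + h(-137)) = √(((-21827 + (66 - 74*(-77)))*(6775 - 3929))/(-17641) - 137) = √(((-21827 + (66 + 5698))*2846)*(-1/17641) - 137) = √(((-21827 + 5764)*2846)*(-1/17641) - 137) = √(-16063*2846*(-1/17641) - 137) = √(-45715298*(-1/17641) - 137) = √(45715298/17641 - 137) = √(43298481/17641) = √763828503321/17641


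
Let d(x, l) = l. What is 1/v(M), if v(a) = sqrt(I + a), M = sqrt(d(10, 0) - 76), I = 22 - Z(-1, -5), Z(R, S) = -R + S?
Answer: sqrt(2)/(2*sqrt(13 + I*sqrt(19))) ≈ 0.18847 - 0.030755*I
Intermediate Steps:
Z(R, S) = S - R
I = 26 (I = 22 - (-5 - 1*(-1)) = 22 - (-5 + 1) = 22 - 1*(-4) = 22 + 4 = 26)
M = 2*I*sqrt(19) (M = sqrt(0 - 76) = sqrt(-76) = 2*I*sqrt(19) ≈ 8.7178*I)
v(a) = sqrt(26 + a)
1/v(M) = 1/(sqrt(26 + 2*I*sqrt(19))) = 1/sqrt(26 + 2*I*sqrt(19))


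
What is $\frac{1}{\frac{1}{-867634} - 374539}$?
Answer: $- \frac{867634}{324962770727} \approx -2.6699 \cdot 10^{-6}$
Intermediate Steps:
$\frac{1}{\frac{1}{-867634} - 374539} = \frac{1}{- \frac{1}{867634} - 374539} = \frac{1}{- \frac{324962770727}{867634}} = - \frac{867634}{324962770727}$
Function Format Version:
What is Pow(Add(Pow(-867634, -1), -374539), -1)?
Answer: Rational(-867634, 324962770727) ≈ -2.6699e-6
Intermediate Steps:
Pow(Add(Pow(-867634, -1), -374539), -1) = Pow(Add(Rational(-1, 867634), -374539), -1) = Pow(Rational(-324962770727, 867634), -1) = Rational(-867634, 324962770727)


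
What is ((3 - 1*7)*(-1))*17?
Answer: 68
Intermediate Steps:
((3 - 1*7)*(-1))*17 = ((3 - 7)*(-1))*17 = -4*(-1)*17 = 4*17 = 68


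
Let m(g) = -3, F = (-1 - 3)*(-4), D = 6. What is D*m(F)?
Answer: -18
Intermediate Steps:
F = 16 (F = -4*(-4) = 16)
D*m(F) = 6*(-3) = -18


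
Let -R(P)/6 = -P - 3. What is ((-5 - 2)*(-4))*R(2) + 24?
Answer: 864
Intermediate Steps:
R(P) = 18 + 6*P (R(P) = -6*(-P - 3) = -6*(-3 - P) = 18 + 6*P)
((-5 - 2)*(-4))*R(2) + 24 = ((-5 - 2)*(-4))*(18 + 6*2) + 24 = (-7*(-4))*(18 + 12) + 24 = 28*30 + 24 = 840 + 24 = 864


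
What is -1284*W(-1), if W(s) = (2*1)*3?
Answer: -7704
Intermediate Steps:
W(s) = 6 (W(s) = 2*3 = 6)
-1284*W(-1) = -1284*6 = -7704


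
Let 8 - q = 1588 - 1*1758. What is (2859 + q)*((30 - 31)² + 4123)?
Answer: 12524588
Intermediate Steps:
q = 178 (q = 8 - (1588 - 1*1758) = 8 - (1588 - 1758) = 8 - 1*(-170) = 8 + 170 = 178)
(2859 + q)*((30 - 31)² + 4123) = (2859 + 178)*((30 - 31)² + 4123) = 3037*((-1)² + 4123) = 3037*(1 + 4123) = 3037*4124 = 12524588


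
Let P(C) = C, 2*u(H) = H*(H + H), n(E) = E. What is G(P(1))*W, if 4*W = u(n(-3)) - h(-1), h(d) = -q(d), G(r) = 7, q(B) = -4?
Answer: 35/4 ≈ 8.7500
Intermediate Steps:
u(H) = H² (u(H) = (H*(H + H))/2 = (H*(2*H))/2 = (2*H²)/2 = H²)
h(d) = 4 (h(d) = -1*(-4) = 4)
W = 5/4 (W = ((-3)² - 1*4)/4 = (9 - 4)/4 = (¼)*5 = 5/4 ≈ 1.2500)
G(P(1))*W = 7*(5/4) = 35/4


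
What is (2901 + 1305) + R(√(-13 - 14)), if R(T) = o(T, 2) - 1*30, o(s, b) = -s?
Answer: 4176 - 3*I*√3 ≈ 4176.0 - 5.1962*I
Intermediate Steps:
R(T) = -30 - T (R(T) = -T - 1*30 = -T - 30 = -30 - T)
(2901 + 1305) + R(√(-13 - 14)) = (2901 + 1305) + (-30 - √(-13 - 14)) = 4206 + (-30 - √(-27)) = 4206 + (-30 - 3*I*√3) = 4176 - 3*I*√3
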